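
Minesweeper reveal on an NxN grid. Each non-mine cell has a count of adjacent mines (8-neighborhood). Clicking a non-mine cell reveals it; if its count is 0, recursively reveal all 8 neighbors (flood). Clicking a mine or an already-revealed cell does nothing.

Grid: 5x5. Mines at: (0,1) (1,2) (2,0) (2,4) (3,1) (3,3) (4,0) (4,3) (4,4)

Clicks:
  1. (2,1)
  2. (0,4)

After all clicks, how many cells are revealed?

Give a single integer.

Answer: 5

Derivation:
Click 1 (2,1) count=3: revealed 1 new [(2,1)] -> total=1
Click 2 (0,4) count=0: revealed 4 new [(0,3) (0,4) (1,3) (1,4)] -> total=5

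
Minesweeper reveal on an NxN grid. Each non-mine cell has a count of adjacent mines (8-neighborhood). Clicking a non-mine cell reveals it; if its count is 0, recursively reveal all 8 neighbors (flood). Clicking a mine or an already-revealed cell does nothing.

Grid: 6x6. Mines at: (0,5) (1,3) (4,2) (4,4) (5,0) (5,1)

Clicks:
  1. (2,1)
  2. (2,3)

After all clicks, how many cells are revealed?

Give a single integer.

Click 1 (2,1) count=0: revealed 14 new [(0,0) (0,1) (0,2) (1,0) (1,1) (1,2) (2,0) (2,1) (2,2) (3,0) (3,1) (3,2) (4,0) (4,1)] -> total=14
Click 2 (2,3) count=1: revealed 1 new [(2,3)] -> total=15

Answer: 15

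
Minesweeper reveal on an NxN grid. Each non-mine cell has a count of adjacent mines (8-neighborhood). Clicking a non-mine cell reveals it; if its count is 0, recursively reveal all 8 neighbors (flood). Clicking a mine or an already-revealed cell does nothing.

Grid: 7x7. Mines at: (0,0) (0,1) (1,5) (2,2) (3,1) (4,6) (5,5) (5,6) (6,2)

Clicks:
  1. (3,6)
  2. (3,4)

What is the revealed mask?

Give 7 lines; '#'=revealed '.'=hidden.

Click 1 (3,6) count=1: revealed 1 new [(3,6)] -> total=1
Click 2 (3,4) count=0: revealed 14 new [(2,3) (2,4) (2,5) (3,2) (3,3) (3,4) (3,5) (4,2) (4,3) (4,4) (4,5) (5,2) (5,3) (5,4)] -> total=15

Answer: .......
.......
...###.
..#####
..####.
..###..
.......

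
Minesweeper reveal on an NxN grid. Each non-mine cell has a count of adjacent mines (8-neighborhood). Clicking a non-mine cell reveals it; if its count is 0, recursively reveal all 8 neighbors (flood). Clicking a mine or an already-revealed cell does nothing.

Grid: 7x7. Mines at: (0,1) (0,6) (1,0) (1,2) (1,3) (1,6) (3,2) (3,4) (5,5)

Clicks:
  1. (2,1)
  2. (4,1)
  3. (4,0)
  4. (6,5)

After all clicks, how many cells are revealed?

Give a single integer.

Answer: 20

Derivation:
Click 1 (2,1) count=3: revealed 1 new [(2,1)] -> total=1
Click 2 (4,1) count=1: revealed 1 new [(4,1)] -> total=2
Click 3 (4,0) count=0: revealed 17 new [(2,0) (3,0) (3,1) (4,0) (4,2) (4,3) (4,4) (5,0) (5,1) (5,2) (5,3) (5,4) (6,0) (6,1) (6,2) (6,3) (6,4)] -> total=19
Click 4 (6,5) count=1: revealed 1 new [(6,5)] -> total=20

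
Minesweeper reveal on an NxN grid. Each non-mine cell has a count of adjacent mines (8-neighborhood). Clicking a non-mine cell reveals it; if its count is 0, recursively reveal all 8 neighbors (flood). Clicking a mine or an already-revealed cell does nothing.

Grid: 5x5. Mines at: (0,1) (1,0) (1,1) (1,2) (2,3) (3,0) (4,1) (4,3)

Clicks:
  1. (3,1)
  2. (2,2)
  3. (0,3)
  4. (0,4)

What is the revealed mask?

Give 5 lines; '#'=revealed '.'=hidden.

Click 1 (3,1) count=2: revealed 1 new [(3,1)] -> total=1
Click 2 (2,2) count=3: revealed 1 new [(2,2)] -> total=2
Click 3 (0,3) count=1: revealed 1 new [(0,3)] -> total=3
Click 4 (0,4) count=0: revealed 3 new [(0,4) (1,3) (1,4)] -> total=6

Answer: ...##
...##
..#..
.#...
.....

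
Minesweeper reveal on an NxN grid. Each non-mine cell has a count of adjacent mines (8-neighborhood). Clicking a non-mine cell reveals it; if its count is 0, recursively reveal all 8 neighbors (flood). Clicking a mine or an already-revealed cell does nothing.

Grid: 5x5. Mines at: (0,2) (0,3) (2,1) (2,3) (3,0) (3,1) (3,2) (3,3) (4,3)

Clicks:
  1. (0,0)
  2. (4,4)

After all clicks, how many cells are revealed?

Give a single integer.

Click 1 (0,0) count=0: revealed 4 new [(0,0) (0,1) (1,0) (1,1)] -> total=4
Click 2 (4,4) count=2: revealed 1 new [(4,4)] -> total=5

Answer: 5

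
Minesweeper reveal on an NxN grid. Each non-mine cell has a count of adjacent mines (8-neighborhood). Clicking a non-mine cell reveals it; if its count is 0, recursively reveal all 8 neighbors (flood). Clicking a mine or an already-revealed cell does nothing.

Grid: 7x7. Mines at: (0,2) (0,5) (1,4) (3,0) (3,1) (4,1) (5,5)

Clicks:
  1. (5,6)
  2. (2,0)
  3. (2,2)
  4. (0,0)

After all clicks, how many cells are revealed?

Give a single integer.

Click 1 (5,6) count=1: revealed 1 new [(5,6)] -> total=1
Click 2 (2,0) count=2: revealed 1 new [(2,0)] -> total=2
Click 3 (2,2) count=1: revealed 1 new [(2,2)] -> total=3
Click 4 (0,0) count=0: revealed 5 new [(0,0) (0,1) (1,0) (1,1) (2,1)] -> total=8

Answer: 8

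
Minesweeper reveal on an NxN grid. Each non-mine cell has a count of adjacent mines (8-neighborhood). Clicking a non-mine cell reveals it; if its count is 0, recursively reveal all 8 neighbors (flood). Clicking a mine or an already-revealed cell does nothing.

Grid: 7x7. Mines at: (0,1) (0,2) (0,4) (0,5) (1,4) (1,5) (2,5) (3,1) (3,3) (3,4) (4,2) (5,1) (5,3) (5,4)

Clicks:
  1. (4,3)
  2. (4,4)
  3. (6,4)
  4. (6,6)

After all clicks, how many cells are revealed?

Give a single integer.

Answer: 11

Derivation:
Click 1 (4,3) count=5: revealed 1 new [(4,3)] -> total=1
Click 2 (4,4) count=4: revealed 1 new [(4,4)] -> total=2
Click 3 (6,4) count=2: revealed 1 new [(6,4)] -> total=3
Click 4 (6,6) count=0: revealed 8 new [(3,5) (3,6) (4,5) (4,6) (5,5) (5,6) (6,5) (6,6)] -> total=11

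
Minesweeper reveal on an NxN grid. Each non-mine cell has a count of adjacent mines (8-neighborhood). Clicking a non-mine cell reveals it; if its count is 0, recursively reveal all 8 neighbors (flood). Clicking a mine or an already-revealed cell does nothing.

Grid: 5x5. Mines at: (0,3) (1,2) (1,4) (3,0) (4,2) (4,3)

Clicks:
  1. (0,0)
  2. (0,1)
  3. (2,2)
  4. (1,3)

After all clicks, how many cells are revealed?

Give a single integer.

Click 1 (0,0) count=0: revealed 6 new [(0,0) (0,1) (1,0) (1,1) (2,0) (2,1)] -> total=6
Click 2 (0,1) count=1: revealed 0 new [(none)] -> total=6
Click 3 (2,2) count=1: revealed 1 new [(2,2)] -> total=7
Click 4 (1,3) count=3: revealed 1 new [(1,3)] -> total=8

Answer: 8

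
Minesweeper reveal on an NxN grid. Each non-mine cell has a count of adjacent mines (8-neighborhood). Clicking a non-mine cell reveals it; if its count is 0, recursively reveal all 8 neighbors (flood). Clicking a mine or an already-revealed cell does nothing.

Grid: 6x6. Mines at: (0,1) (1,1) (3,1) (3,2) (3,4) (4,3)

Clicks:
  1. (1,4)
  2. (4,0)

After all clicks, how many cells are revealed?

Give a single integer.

Answer: 13

Derivation:
Click 1 (1,4) count=0: revealed 12 new [(0,2) (0,3) (0,4) (0,5) (1,2) (1,3) (1,4) (1,5) (2,2) (2,3) (2,4) (2,5)] -> total=12
Click 2 (4,0) count=1: revealed 1 new [(4,0)] -> total=13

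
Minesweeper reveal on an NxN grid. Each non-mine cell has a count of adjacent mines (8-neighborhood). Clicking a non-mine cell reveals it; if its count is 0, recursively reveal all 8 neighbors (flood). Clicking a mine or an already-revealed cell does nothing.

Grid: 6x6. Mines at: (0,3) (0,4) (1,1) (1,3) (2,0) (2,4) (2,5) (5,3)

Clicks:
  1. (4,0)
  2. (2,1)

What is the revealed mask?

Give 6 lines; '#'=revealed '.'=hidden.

Click 1 (4,0) count=0: revealed 14 new [(2,1) (2,2) (2,3) (3,0) (3,1) (3,2) (3,3) (4,0) (4,1) (4,2) (4,3) (5,0) (5,1) (5,2)] -> total=14
Click 2 (2,1) count=2: revealed 0 new [(none)] -> total=14

Answer: ......
......
.###..
####..
####..
###...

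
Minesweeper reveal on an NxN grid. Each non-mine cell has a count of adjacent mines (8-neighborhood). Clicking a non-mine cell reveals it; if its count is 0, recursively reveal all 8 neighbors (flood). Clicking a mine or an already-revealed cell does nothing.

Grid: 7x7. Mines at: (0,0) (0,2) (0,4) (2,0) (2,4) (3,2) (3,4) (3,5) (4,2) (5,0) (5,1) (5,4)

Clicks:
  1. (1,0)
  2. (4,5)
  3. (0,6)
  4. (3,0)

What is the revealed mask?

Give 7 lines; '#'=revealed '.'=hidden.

Answer: .....##
#....##
.....##
#......
.....#.
.......
.......

Derivation:
Click 1 (1,0) count=2: revealed 1 new [(1,0)] -> total=1
Click 2 (4,5) count=3: revealed 1 new [(4,5)] -> total=2
Click 3 (0,6) count=0: revealed 6 new [(0,5) (0,6) (1,5) (1,6) (2,5) (2,6)] -> total=8
Click 4 (3,0) count=1: revealed 1 new [(3,0)] -> total=9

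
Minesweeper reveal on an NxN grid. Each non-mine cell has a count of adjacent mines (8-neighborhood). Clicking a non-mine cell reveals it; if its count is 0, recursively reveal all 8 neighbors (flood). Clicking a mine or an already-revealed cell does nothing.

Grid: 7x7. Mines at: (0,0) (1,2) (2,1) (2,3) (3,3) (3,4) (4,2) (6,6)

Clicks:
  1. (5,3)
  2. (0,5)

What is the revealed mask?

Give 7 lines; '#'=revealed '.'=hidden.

Answer: ...####
...####
....###
.....##
.....##
...#.##
.......

Derivation:
Click 1 (5,3) count=1: revealed 1 new [(5,3)] -> total=1
Click 2 (0,5) count=0: revealed 17 new [(0,3) (0,4) (0,5) (0,6) (1,3) (1,4) (1,5) (1,6) (2,4) (2,5) (2,6) (3,5) (3,6) (4,5) (4,6) (5,5) (5,6)] -> total=18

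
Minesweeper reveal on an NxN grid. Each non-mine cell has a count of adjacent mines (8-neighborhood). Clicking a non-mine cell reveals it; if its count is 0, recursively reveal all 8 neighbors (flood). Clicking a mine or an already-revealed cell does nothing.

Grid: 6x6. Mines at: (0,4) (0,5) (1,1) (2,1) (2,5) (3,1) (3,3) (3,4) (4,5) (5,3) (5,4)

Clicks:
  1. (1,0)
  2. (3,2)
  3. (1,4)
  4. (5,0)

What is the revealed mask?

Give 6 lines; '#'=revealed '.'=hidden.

Answer: ......
#...#.
......
..#...
###...
###...

Derivation:
Click 1 (1,0) count=2: revealed 1 new [(1,0)] -> total=1
Click 2 (3,2) count=3: revealed 1 new [(3,2)] -> total=2
Click 3 (1,4) count=3: revealed 1 new [(1,4)] -> total=3
Click 4 (5,0) count=0: revealed 6 new [(4,0) (4,1) (4,2) (5,0) (5,1) (5,2)] -> total=9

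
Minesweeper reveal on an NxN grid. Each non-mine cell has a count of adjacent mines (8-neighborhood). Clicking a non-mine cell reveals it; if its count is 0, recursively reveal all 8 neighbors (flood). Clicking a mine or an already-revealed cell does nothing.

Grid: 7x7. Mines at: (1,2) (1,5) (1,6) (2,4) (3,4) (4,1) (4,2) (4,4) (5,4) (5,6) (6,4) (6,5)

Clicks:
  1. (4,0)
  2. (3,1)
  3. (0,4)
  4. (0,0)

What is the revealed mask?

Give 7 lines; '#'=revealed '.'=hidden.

Answer: ##..#..
##.....
##.....
##.....
#......
.......
.......

Derivation:
Click 1 (4,0) count=1: revealed 1 new [(4,0)] -> total=1
Click 2 (3,1) count=2: revealed 1 new [(3,1)] -> total=2
Click 3 (0,4) count=1: revealed 1 new [(0,4)] -> total=3
Click 4 (0,0) count=0: revealed 7 new [(0,0) (0,1) (1,0) (1,1) (2,0) (2,1) (3,0)] -> total=10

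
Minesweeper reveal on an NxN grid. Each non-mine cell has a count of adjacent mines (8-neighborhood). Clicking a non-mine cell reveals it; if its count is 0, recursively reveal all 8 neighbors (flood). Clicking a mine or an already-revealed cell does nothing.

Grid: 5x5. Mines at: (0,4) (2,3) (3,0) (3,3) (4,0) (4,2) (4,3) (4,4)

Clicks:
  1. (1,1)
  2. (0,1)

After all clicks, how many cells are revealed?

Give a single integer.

Answer: 11

Derivation:
Click 1 (1,1) count=0: revealed 11 new [(0,0) (0,1) (0,2) (0,3) (1,0) (1,1) (1,2) (1,3) (2,0) (2,1) (2,2)] -> total=11
Click 2 (0,1) count=0: revealed 0 new [(none)] -> total=11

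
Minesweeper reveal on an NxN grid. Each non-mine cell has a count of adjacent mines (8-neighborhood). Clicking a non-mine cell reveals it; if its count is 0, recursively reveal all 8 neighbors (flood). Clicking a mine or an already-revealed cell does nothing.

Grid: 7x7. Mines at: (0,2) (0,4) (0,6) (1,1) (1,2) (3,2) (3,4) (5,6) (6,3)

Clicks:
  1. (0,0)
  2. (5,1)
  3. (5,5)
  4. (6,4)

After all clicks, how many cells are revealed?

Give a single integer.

Answer: 16

Derivation:
Click 1 (0,0) count=1: revealed 1 new [(0,0)] -> total=1
Click 2 (5,1) count=0: revealed 13 new [(2,0) (2,1) (3,0) (3,1) (4,0) (4,1) (4,2) (5,0) (5,1) (5,2) (6,0) (6,1) (6,2)] -> total=14
Click 3 (5,5) count=1: revealed 1 new [(5,5)] -> total=15
Click 4 (6,4) count=1: revealed 1 new [(6,4)] -> total=16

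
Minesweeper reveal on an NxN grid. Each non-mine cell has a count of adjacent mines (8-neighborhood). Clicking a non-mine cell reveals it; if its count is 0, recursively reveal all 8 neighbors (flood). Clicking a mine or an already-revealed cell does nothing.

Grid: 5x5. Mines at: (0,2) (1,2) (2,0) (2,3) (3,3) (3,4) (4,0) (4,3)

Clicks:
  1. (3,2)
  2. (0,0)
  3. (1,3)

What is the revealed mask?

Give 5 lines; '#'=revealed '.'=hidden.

Answer: ##...
##.#.
.....
..#..
.....

Derivation:
Click 1 (3,2) count=3: revealed 1 new [(3,2)] -> total=1
Click 2 (0,0) count=0: revealed 4 new [(0,0) (0,1) (1,0) (1,1)] -> total=5
Click 3 (1,3) count=3: revealed 1 new [(1,3)] -> total=6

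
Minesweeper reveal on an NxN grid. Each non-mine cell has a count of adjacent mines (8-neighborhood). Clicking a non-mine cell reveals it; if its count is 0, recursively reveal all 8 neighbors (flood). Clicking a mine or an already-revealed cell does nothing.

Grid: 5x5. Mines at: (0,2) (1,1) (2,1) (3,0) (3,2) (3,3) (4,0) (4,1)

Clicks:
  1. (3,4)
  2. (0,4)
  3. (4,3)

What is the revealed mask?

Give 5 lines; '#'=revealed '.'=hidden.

Answer: ...##
...##
...##
....#
...#.

Derivation:
Click 1 (3,4) count=1: revealed 1 new [(3,4)] -> total=1
Click 2 (0,4) count=0: revealed 6 new [(0,3) (0,4) (1,3) (1,4) (2,3) (2,4)] -> total=7
Click 3 (4,3) count=2: revealed 1 new [(4,3)] -> total=8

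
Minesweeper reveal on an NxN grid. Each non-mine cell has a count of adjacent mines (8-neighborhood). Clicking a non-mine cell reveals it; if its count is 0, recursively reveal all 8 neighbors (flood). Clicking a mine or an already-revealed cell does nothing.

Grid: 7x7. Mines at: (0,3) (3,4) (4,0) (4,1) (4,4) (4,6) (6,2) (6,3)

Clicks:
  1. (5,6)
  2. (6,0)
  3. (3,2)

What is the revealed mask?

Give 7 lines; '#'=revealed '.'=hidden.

Click 1 (5,6) count=1: revealed 1 new [(5,6)] -> total=1
Click 2 (6,0) count=0: revealed 4 new [(5,0) (5,1) (6,0) (6,1)] -> total=5
Click 3 (3,2) count=1: revealed 1 new [(3,2)] -> total=6

Answer: .......
.......
.......
..#....
.......
##....#
##.....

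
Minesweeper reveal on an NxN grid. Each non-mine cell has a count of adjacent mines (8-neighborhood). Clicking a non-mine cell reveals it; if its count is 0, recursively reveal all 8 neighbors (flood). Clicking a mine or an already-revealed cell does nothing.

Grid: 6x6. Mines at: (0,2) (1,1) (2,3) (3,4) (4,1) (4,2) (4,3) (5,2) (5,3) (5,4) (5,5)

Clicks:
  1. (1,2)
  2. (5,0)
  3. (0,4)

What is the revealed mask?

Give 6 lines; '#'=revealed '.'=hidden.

Click 1 (1,2) count=3: revealed 1 new [(1,2)] -> total=1
Click 2 (5,0) count=1: revealed 1 new [(5,0)] -> total=2
Click 3 (0,4) count=0: revealed 8 new [(0,3) (0,4) (0,5) (1,3) (1,4) (1,5) (2,4) (2,5)] -> total=10

Answer: ...###
..####
....##
......
......
#.....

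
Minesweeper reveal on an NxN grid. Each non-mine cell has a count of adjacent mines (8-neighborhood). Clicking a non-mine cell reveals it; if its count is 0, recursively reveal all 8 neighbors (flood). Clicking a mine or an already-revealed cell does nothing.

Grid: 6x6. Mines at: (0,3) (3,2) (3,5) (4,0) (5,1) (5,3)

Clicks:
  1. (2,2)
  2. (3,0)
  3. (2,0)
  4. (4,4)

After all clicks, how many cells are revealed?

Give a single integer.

Answer: 12

Derivation:
Click 1 (2,2) count=1: revealed 1 new [(2,2)] -> total=1
Click 2 (3,0) count=1: revealed 1 new [(3,0)] -> total=2
Click 3 (2,0) count=0: revealed 9 new [(0,0) (0,1) (0,2) (1,0) (1,1) (1,2) (2,0) (2,1) (3,1)] -> total=11
Click 4 (4,4) count=2: revealed 1 new [(4,4)] -> total=12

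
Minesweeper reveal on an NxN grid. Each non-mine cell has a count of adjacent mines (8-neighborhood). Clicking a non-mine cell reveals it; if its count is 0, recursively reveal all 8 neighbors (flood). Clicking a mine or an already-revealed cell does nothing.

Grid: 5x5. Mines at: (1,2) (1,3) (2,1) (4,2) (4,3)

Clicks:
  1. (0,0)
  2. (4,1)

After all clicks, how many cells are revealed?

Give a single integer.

Click 1 (0,0) count=0: revealed 4 new [(0,0) (0,1) (1,0) (1,1)] -> total=4
Click 2 (4,1) count=1: revealed 1 new [(4,1)] -> total=5

Answer: 5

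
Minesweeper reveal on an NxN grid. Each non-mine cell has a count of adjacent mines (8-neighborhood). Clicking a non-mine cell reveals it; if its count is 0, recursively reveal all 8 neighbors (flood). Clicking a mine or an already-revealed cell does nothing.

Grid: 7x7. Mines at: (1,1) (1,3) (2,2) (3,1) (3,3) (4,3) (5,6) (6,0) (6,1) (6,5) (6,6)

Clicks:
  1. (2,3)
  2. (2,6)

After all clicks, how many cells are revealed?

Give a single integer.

Answer: 16

Derivation:
Click 1 (2,3) count=3: revealed 1 new [(2,3)] -> total=1
Click 2 (2,6) count=0: revealed 15 new [(0,4) (0,5) (0,6) (1,4) (1,5) (1,6) (2,4) (2,5) (2,6) (3,4) (3,5) (3,6) (4,4) (4,5) (4,6)] -> total=16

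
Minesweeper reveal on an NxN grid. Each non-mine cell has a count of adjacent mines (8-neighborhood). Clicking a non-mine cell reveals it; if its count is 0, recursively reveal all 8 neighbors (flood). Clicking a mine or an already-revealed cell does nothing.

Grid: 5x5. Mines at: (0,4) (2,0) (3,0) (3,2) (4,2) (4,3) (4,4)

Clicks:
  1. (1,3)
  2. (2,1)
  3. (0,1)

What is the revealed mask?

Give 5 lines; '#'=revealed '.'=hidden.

Answer: ####.
####.
.###.
.....
.....

Derivation:
Click 1 (1,3) count=1: revealed 1 new [(1,3)] -> total=1
Click 2 (2,1) count=3: revealed 1 new [(2,1)] -> total=2
Click 3 (0,1) count=0: revealed 9 new [(0,0) (0,1) (0,2) (0,3) (1,0) (1,1) (1,2) (2,2) (2,3)] -> total=11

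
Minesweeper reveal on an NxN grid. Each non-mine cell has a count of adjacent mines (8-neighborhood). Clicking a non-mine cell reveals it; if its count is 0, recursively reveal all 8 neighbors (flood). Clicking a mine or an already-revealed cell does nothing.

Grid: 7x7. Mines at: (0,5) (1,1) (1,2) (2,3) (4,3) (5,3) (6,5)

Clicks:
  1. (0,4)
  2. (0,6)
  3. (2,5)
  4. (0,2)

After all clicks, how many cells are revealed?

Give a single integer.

Answer: 18

Derivation:
Click 1 (0,4) count=1: revealed 1 new [(0,4)] -> total=1
Click 2 (0,6) count=1: revealed 1 new [(0,6)] -> total=2
Click 3 (2,5) count=0: revealed 15 new [(1,4) (1,5) (1,6) (2,4) (2,5) (2,6) (3,4) (3,5) (3,6) (4,4) (4,5) (4,6) (5,4) (5,5) (5,6)] -> total=17
Click 4 (0,2) count=2: revealed 1 new [(0,2)] -> total=18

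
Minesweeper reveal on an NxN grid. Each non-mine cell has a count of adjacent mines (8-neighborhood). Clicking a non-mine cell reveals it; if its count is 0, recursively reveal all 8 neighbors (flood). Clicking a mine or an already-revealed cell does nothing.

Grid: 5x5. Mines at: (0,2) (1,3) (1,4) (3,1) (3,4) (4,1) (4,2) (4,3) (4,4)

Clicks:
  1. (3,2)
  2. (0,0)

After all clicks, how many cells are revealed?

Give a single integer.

Click 1 (3,2) count=4: revealed 1 new [(3,2)] -> total=1
Click 2 (0,0) count=0: revealed 6 new [(0,0) (0,1) (1,0) (1,1) (2,0) (2,1)] -> total=7

Answer: 7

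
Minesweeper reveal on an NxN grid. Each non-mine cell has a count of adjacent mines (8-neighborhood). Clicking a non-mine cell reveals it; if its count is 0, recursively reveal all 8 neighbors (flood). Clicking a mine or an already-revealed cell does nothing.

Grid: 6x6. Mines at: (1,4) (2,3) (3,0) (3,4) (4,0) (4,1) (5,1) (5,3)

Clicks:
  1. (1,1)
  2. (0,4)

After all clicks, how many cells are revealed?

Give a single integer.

Click 1 (1,1) count=0: revealed 11 new [(0,0) (0,1) (0,2) (0,3) (1,0) (1,1) (1,2) (1,3) (2,0) (2,1) (2,2)] -> total=11
Click 2 (0,4) count=1: revealed 1 new [(0,4)] -> total=12

Answer: 12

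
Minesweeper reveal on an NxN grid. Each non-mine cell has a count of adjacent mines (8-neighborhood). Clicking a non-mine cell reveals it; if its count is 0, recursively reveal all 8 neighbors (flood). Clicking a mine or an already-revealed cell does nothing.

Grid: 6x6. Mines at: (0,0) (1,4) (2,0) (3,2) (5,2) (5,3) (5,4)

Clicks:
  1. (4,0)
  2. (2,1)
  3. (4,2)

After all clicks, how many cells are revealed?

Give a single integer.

Answer: 8

Derivation:
Click 1 (4,0) count=0: revealed 6 new [(3,0) (3,1) (4,0) (4,1) (5,0) (5,1)] -> total=6
Click 2 (2,1) count=2: revealed 1 new [(2,1)] -> total=7
Click 3 (4,2) count=3: revealed 1 new [(4,2)] -> total=8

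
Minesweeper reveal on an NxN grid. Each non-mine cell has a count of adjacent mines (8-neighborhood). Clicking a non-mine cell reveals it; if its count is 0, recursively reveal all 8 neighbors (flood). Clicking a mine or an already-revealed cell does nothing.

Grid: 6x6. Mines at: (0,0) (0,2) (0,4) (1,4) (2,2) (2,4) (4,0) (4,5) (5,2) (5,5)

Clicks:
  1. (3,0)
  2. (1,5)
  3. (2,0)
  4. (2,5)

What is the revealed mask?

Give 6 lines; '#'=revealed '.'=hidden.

Answer: ......
##...#
##...#
##....
......
......

Derivation:
Click 1 (3,0) count=1: revealed 1 new [(3,0)] -> total=1
Click 2 (1,5) count=3: revealed 1 new [(1,5)] -> total=2
Click 3 (2,0) count=0: revealed 5 new [(1,0) (1,1) (2,0) (2,1) (3,1)] -> total=7
Click 4 (2,5) count=2: revealed 1 new [(2,5)] -> total=8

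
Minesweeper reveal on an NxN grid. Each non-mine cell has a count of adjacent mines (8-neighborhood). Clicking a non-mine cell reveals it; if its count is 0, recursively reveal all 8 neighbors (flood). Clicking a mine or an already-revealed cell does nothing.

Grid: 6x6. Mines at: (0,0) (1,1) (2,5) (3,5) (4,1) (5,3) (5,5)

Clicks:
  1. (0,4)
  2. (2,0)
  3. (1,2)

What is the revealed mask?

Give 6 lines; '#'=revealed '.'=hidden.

Click 1 (0,4) count=0: revealed 17 new [(0,2) (0,3) (0,4) (0,5) (1,2) (1,3) (1,4) (1,5) (2,2) (2,3) (2,4) (3,2) (3,3) (3,4) (4,2) (4,3) (4,4)] -> total=17
Click 2 (2,0) count=1: revealed 1 new [(2,0)] -> total=18
Click 3 (1,2) count=1: revealed 0 new [(none)] -> total=18

Answer: ..####
..####
#.###.
..###.
..###.
......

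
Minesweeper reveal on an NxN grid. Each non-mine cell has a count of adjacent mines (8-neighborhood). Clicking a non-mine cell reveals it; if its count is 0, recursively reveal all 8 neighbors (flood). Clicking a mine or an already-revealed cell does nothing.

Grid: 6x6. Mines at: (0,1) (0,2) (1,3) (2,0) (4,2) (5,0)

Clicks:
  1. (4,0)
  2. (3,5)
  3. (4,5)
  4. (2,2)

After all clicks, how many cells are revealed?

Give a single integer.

Click 1 (4,0) count=1: revealed 1 new [(4,0)] -> total=1
Click 2 (3,5) count=0: revealed 16 new [(0,4) (0,5) (1,4) (1,5) (2,3) (2,4) (2,5) (3,3) (3,4) (3,5) (4,3) (4,4) (4,5) (5,3) (5,4) (5,5)] -> total=17
Click 3 (4,5) count=0: revealed 0 new [(none)] -> total=17
Click 4 (2,2) count=1: revealed 1 new [(2,2)] -> total=18

Answer: 18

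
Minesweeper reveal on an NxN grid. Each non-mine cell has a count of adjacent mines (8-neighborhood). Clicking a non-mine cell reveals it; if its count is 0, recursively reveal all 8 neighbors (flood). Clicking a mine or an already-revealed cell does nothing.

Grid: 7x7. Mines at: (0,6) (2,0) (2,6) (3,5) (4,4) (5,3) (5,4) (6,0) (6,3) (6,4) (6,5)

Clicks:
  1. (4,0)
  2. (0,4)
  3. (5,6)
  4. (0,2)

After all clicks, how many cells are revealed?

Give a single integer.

Answer: 30

Derivation:
Click 1 (4,0) count=0: revealed 29 new [(0,0) (0,1) (0,2) (0,3) (0,4) (0,5) (1,0) (1,1) (1,2) (1,3) (1,4) (1,5) (2,1) (2,2) (2,3) (2,4) (2,5) (3,0) (3,1) (3,2) (3,3) (3,4) (4,0) (4,1) (4,2) (4,3) (5,0) (5,1) (5,2)] -> total=29
Click 2 (0,4) count=0: revealed 0 new [(none)] -> total=29
Click 3 (5,6) count=1: revealed 1 new [(5,6)] -> total=30
Click 4 (0,2) count=0: revealed 0 new [(none)] -> total=30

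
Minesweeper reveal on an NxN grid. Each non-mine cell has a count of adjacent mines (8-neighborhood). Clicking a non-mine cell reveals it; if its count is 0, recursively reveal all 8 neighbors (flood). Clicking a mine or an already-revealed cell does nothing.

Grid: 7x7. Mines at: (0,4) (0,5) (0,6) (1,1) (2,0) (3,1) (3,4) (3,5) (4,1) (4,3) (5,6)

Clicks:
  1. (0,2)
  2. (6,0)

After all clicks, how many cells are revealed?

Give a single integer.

Click 1 (0,2) count=1: revealed 1 new [(0,2)] -> total=1
Click 2 (6,0) count=0: revealed 12 new [(5,0) (5,1) (5,2) (5,3) (5,4) (5,5) (6,0) (6,1) (6,2) (6,3) (6,4) (6,5)] -> total=13

Answer: 13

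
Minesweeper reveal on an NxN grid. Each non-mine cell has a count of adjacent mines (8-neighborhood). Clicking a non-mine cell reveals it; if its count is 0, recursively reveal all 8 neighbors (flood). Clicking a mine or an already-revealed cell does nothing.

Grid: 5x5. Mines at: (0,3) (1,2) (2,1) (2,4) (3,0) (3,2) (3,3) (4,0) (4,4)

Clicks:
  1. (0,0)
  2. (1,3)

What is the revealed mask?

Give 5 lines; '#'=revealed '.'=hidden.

Click 1 (0,0) count=0: revealed 4 new [(0,0) (0,1) (1,0) (1,1)] -> total=4
Click 2 (1,3) count=3: revealed 1 new [(1,3)] -> total=5

Answer: ##...
##.#.
.....
.....
.....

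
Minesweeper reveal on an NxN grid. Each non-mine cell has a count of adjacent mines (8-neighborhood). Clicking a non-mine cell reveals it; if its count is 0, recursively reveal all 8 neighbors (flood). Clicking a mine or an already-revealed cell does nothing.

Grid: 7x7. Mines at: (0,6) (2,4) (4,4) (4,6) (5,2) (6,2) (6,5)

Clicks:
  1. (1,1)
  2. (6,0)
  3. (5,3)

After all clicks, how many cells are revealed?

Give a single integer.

Answer: 29

Derivation:
Click 1 (1,1) count=0: revealed 28 new [(0,0) (0,1) (0,2) (0,3) (0,4) (0,5) (1,0) (1,1) (1,2) (1,3) (1,4) (1,5) (2,0) (2,1) (2,2) (2,3) (3,0) (3,1) (3,2) (3,3) (4,0) (4,1) (4,2) (4,3) (5,0) (5,1) (6,0) (6,1)] -> total=28
Click 2 (6,0) count=0: revealed 0 new [(none)] -> total=28
Click 3 (5,3) count=3: revealed 1 new [(5,3)] -> total=29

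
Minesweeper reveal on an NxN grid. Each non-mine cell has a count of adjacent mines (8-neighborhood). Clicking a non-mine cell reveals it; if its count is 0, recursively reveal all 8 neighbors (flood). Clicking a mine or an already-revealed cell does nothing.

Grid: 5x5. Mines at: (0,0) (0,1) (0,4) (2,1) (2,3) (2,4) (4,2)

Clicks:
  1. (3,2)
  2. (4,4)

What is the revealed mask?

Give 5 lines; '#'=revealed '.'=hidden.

Click 1 (3,2) count=3: revealed 1 new [(3,2)] -> total=1
Click 2 (4,4) count=0: revealed 4 new [(3,3) (3,4) (4,3) (4,4)] -> total=5

Answer: .....
.....
.....
..###
...##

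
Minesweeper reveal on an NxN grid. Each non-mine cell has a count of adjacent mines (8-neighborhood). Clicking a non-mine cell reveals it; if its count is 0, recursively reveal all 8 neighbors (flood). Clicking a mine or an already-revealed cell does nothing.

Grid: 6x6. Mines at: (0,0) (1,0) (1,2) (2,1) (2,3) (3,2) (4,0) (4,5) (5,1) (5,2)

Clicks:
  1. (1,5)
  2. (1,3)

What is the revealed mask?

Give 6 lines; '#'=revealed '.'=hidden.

Click 1 (1,5) count=0: revealed 10 new [(0,3) (0,4) (0,5) (1,3) (1,4) (1,5) (2,4) (2,5) (3,4) (3,5)] -> total=10
Click 2 (1,3) count=2: revealed 0 new [(none)] -> total=10

Answer: ...###
...###
....##
....##
......
......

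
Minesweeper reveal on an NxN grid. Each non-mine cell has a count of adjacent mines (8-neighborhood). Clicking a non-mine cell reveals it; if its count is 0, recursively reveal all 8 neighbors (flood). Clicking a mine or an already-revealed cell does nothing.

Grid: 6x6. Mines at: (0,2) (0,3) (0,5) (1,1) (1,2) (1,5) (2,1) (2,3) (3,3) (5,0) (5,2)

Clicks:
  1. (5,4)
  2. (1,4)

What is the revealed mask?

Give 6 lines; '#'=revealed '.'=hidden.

Answer: ......
....#.
....##
....##
...###
...###

Derivation:
Click 1 (5,4) count=0: revealed 10 new [(2,4) (2,5) (3,4) (3,5) (4,3) (4,4) (4,5) (5,3) (5,4) (5,5)] -> total=10
Click 2 (1,4) count=4: revealed 1 new [(1,4)] -> total=11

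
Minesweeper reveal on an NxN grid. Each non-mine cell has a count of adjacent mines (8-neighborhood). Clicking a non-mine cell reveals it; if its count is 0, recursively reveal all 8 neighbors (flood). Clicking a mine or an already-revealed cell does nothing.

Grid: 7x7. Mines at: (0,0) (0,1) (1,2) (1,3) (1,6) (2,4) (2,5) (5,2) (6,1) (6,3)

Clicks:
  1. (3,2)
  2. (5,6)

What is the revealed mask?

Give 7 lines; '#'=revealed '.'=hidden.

Click 1 (3,2) count=0: revealed 16 new [(1,0) (1,1) (2,0) (2,1) (2,2) (2,3) (3,0) (3,1) (3,2) (3,3) (4,0) (4,1) (4,2) (4,3) (5,0) (5,1)] -> total=16
Click 2 (5,6) count=0: revealed 13 new [(3,4) (3,5) (3,6) (4,4) (4,5) (4,6) (5,3) (5,4) (5,5) (5,6) (6,4) (6,5) (6,6)] -> total=29

Answer: .......
##.....
####...
#######
#######
##.####
....###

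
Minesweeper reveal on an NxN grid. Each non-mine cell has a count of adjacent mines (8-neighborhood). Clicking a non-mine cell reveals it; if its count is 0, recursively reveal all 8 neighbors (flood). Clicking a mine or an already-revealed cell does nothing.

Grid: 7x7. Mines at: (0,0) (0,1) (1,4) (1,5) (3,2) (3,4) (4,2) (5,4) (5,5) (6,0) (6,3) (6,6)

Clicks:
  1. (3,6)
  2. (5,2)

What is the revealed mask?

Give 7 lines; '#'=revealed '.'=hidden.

Click 1 (3,6) count=0: revealed 6 new [(2,5) (2,6) (3,5) (3,6) (4,5) (4,6)] -> total=6
Click 2 (5,2) count=2: revealed 1 new [(5,2)] -> total=7

Answer: .......
.......
.....##
.....##
.....##
..#....
.......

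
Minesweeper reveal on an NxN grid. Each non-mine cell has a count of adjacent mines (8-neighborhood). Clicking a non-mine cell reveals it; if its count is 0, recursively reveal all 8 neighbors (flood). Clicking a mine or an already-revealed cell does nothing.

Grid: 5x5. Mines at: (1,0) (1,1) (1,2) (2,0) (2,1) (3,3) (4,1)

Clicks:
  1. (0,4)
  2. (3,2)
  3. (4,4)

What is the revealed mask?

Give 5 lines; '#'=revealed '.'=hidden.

Click 1 (0,4) count=0: revealed 6 new [(0,3) (0,4) (1,3) (1,4) (2,3) (2,4)] -> total=6
Click 2 (3,2) count=3: revealed 1 new [(3,2)] -> total=7
Click 3 (4,4) count=1: revealed 1 new [(4,4)] -> total=8

Answer: ...##
...##
...##
..#..
....#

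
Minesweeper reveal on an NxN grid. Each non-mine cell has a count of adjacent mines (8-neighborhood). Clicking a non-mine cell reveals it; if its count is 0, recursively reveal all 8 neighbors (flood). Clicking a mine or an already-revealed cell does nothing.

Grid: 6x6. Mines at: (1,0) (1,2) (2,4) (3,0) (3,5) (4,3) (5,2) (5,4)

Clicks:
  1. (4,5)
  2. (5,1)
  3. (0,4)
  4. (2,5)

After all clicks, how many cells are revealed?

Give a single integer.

Click 1 (4,5) count=2: revealed 1 new [(4,5)] -> total=1
Click 2 (5,1) count=1: revealed 1 new [(5,1)] -> total=2
Click 3 (0,4) count=0: revealed 6 new [(0,3) (0,4) (0,5) (1,3) (1,4) (1,5)] -> total=8
Click 4 (2,5) count=2: revealed 1 new [(2,5)] -> total=9

Answer: 9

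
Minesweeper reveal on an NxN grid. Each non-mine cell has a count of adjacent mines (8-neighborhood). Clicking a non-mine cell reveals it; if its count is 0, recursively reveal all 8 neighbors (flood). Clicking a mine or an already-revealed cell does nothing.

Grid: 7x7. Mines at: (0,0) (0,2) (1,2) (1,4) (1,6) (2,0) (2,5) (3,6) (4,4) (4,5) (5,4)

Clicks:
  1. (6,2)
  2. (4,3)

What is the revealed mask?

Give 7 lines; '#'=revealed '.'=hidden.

Click 1 (6,2) count=0: revealed 19 new [(2,1) (2,2) (2,3) (3,0) (3,1) (3,2) (3,3) (4,0) (4,1) (4,2) (4,3) (5,0) (5,1) (5,2) (5,3) (6,0) (6,1) (6,2) (6,3)] -> total=19
Click 2 (4,3) count=2: revealed 0 new [(none)] -> total=19

Answer: .......
.......
.###...
####...
####...
####...
####...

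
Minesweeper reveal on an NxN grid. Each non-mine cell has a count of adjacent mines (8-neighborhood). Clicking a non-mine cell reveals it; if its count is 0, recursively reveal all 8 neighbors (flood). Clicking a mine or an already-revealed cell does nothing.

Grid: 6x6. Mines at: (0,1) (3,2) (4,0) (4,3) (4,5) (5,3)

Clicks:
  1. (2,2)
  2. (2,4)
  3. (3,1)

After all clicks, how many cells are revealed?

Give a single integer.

Click 1 (2,2) count=1: revealed 1 new [(2,2)] -> total=1
Click 2 (2,4) count=0: revealed 14 new [(0,2) (0,3) (0,4) (0,5) (1,2) (1,3) (1,4) (1,5) (2,3) (2,4) (2,5) (3,3) (3,4) (3,5)] -> total=15
Click 3 (3,1) count=2: revealed 1 new [(3,1)] -> total=16

Answer: 16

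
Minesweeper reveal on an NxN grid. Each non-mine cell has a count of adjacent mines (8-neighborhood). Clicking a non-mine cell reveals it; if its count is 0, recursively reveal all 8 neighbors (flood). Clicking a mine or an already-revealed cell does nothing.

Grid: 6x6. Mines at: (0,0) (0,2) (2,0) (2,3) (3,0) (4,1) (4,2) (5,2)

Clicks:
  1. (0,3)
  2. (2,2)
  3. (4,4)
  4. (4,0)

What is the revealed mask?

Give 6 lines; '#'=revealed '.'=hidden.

Click 1 (0,3) count=1: revealed 1 new [(0,3)] -> total=1
Click 2 (2,2) count=1: revealed 1 new [(2,2)] -> total=2
Click 3 (4,4) count=0: revealed 16 new [(0,4) (0,5) (1,3) (1,4) (1,5) (2,4) (2,5) (3,3) (3,4) (3,5) (4,3) (4,4) (4,5) (5,3) (5,4) (5,5)] -> total=18
Click 4 (4,0) count=2: revealed 1 new [(4,0)] -> total=19

Answer: ...###
...###
..#.##
...###
#..###
...###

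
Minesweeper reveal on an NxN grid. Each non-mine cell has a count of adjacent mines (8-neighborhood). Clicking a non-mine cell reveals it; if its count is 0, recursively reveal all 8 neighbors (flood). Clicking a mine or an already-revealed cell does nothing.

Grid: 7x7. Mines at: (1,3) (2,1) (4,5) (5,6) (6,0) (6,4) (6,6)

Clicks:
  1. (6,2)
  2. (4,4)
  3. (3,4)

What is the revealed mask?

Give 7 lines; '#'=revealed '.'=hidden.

Click 1 (6,2) count=0: revealed 21 new [(2,2) (2,3) (2,4) (3,0) (3,1) (3,2) (3,3) (3,4) (4,0) (4,1) (4,2) (4,3) (4,4) (5,0) (5,1) (5,2) (5,3) (5,4) (6,1) (6,2) (6,3)] -> total=21
Click 2 (4,4) count=1: revealed 0 new [(none)] -> total=21
Click 3 (3,4) count=1: revealed 0 new [(none)] -> total=21

Answer: .......
.......
..###..
#####..
#####..
#####..
.###...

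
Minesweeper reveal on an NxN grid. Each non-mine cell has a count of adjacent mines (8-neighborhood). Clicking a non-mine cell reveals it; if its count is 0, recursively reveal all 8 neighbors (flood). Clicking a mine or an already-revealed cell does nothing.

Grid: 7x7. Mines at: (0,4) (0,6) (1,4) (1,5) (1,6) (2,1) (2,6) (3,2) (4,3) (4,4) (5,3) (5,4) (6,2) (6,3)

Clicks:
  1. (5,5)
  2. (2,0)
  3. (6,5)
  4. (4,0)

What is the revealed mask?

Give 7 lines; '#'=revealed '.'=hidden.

Answer: .......
.......
#......
##.....
##.....
##...#.
##...#.

Derivation:
Click 1 (5,5) count=2: revealed 1 new [(5,5)] -> total=1
Click 2 (2,0) count=1: revealed 1 new [(2,0)] -> total=2
Click 3 (6,5) count=1: revealed 1 new [(6,5)] -> total=3
Click 4 (4,0) count=0: revealed 8 new [(3,0) (3,1) (4,0) (4,1) (5,0) (5,1) (6,0) (6,1)] -> total=11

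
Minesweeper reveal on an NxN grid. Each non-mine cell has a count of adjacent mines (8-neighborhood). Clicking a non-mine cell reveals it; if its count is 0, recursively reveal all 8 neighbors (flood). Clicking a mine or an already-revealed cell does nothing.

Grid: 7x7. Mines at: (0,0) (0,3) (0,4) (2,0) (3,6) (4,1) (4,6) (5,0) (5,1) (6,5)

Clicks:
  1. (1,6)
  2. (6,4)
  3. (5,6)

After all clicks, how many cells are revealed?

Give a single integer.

Click 1 (1,6) count=0: revealed 6 new [(0,5) (0,6) (1,5) (1,6) (2,5) (2,6)] -> total=6
Click 2 (6,4) count=1: revealed 1 new [(6,4)] -> total=7
Click 3 (5,6) count=2: revealed 1 new [(5,6)] -> total=8

Answer: 8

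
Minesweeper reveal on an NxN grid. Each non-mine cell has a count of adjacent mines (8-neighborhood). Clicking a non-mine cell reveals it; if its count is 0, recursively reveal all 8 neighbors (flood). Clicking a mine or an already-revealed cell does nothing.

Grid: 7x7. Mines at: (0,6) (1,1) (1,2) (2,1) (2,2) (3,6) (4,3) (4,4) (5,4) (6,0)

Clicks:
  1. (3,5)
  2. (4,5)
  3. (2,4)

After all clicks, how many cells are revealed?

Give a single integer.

Click 1 (3,5) count=2: revealed 1 new [(3,5)] -> total=1
Click 2 (4,5) count=3: revealed 1 new [(4,5)] -> total=2
Click 3 (2,4) count=0: revealed 11 new [(0,3) (0,4) (0,5) (1,3) (1,4) (1,5) (2,3) (2,4) (2,5) (3,3) (3,4)] -> total=13

Answer: 13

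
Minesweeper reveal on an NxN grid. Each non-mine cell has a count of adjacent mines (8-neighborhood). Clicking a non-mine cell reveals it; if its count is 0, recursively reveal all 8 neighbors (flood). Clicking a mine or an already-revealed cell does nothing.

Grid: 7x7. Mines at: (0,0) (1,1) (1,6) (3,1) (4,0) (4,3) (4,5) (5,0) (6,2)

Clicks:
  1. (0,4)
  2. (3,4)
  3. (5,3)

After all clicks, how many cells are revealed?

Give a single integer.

Click 1 (0,4) count=0: revealed 16 new [(0,2) (0,3) (0,4) (0,5) (1,2) (1,3) (1,4) (1,5) (2,2) (2,3) (2,4) (2,5) (3,2) (3,3) (3,4) (3,5)] -> total=16
Click 2 (3,4) count=2: revealed 0 new [(none)] -> total=16
Click 3 (5,3) count=2: revealed 1 new [(5,3)] -> total=17

Answer: 17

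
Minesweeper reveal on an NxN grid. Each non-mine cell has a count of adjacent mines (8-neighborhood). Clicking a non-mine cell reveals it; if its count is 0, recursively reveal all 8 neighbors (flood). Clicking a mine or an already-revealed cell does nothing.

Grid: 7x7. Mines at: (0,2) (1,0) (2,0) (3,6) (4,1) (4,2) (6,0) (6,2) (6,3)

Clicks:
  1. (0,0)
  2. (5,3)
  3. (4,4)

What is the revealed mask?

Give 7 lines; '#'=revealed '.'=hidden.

Answer: #..####
.######
.######
.#####.
...####
...####
....###

Derivation:
Click 1 (0,0) count=1: revealed 1 new [(0,0)] -> total=1
Click 2 (5,3) count=3: revealed 1 new [(5,3)] -> total=2
Click 3 (4,4) count=0: revealed 31 new [(0,3) (0,4) (0,5) (0,6) (1,1) (1,2) (1,3) (1,4) (1,5) (1,6) (2,1) (2,2) (2,3) (2,4) (2,5) (2,6) (3,1) (3,2) (3,3) (3,4) (3,5) (4,3) (4,4) (4,5) (4,6) (5,4) (5,5) (5,6) (6,4) (6,5) (6,6)] -> total=33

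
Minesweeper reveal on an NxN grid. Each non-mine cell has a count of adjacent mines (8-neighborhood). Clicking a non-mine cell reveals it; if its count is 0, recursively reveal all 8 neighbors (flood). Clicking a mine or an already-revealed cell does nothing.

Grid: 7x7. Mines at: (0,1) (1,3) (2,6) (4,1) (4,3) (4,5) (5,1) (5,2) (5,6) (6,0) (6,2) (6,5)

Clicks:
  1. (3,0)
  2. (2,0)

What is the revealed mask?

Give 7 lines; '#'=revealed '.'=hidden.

Answer: .......
###....
###....
###....
.......
.......
.......

Derivation:
Click 1 (3,0) count=1: revealed 1 new [(3,0)] -> total=1
Click 2 (2,0) count=0: revealed 8 new [(1,0) (1,1) (1,2) (2,0) (2,1) (2,2) (3,1) (3,2)] -> total=9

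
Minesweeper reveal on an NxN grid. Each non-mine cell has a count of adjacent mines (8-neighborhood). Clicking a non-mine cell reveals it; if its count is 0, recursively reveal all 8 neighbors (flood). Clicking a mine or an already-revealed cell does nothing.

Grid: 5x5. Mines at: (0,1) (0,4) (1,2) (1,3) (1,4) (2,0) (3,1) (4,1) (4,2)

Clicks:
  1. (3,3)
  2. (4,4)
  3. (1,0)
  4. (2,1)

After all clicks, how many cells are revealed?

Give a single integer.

Click 1 (3,3) count=1: revealed 1 new [(3,3)] -> total=1
Click 2 (4,4) count=0: revealed 5 new [(2,3) (2,4) (3,4) (4,3) (4,4)] -> total=6
Click 3 (1,0) count=2: revealed 1 new [(1,0)] -> total=7
Click 4 (2,1) count=3: revealed 1 new [(2,1)] -> total=8

Answer: 8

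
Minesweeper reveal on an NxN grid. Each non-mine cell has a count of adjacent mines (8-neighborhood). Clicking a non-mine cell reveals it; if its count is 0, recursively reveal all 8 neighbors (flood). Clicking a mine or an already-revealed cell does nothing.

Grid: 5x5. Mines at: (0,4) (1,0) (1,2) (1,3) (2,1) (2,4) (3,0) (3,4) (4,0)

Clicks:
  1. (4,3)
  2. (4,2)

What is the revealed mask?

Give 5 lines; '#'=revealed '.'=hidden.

Click 1 (4,3) count=1: revealed 1 new [(4,3)] -> total=1
Click 2 (4,2) count=0: revealed 5 new [(3,1) (3,2) (3,3) (4,1) (4,2)] -> total=6

Answer: .....
.....
.....
.###.
.###.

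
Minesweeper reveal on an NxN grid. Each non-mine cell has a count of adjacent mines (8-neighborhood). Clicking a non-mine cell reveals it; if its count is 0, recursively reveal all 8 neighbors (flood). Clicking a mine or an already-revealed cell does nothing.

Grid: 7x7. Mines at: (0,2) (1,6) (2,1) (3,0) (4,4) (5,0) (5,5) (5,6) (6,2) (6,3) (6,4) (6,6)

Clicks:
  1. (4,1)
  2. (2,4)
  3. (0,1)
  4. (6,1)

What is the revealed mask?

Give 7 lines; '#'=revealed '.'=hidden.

Click 1 (4,1) count=2: revealed 1 new [(4,1)] -> total=1
Click 2 (2,4) count=0: revealed 15 new [(0,3) (0,4) (0,5) (1,2) (1,3) (1,4) (1,5) (2,2) (2,3) (2,4) (2,5) (3,2) (3,3) (3,4) (3,5)] -> total=16
Click 3 (0,1) count=1: revealed 1 new [(0,1)] -> total=17
Click 4 (6,1) count=2: revealed 1 new [(6,1)] -> total=18

Answer: .#.###.
..####.
..####.
..####.
.#.....
.......
.#.....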